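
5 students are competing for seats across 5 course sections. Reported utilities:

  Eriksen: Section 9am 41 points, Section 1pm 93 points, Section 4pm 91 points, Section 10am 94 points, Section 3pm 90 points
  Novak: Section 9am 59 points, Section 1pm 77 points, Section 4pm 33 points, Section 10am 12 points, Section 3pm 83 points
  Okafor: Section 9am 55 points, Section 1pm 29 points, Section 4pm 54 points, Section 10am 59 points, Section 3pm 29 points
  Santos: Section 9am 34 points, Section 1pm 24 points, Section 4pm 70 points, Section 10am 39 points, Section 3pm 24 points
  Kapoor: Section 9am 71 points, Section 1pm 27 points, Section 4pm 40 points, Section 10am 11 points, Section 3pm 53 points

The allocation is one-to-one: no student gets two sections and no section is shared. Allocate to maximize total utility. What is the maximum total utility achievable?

This is a one-to-one assignment (maximum-weight bipartite matching).
Optimal: Eriksen→Section 1pm (93 points), Novak→Section 3pm (83 points), Okafor→Section 10am (59 points), Santos→Section 4pm (70 points), Kapoor→Section 9am (71 points) — total 93+83+59+70+71 = 376 points.
Max-entry greedy (repeatedly take the single best remaining cell) gives 347 points, worse by 29.
Next-best assignment: Eriksen→Section 3pm, Novak→Section 1pm, Okafor→Section 10am, Santos→Section 4pm, Kapoor→Section 9am = 367 points.
Every other assignment is strictly worse.

Max total: 376 points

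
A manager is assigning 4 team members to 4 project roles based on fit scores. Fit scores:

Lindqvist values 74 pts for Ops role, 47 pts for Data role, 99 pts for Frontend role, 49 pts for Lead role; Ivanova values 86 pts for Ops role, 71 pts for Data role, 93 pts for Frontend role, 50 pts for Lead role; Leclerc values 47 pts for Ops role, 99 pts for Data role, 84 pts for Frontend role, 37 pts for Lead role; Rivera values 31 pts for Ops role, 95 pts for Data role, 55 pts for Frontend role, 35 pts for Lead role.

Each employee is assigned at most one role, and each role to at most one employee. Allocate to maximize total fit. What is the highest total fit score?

Maximum total: 319 pts

Optimal: Lindqvist→Frontend role (99 pts), Ivanova→Ops role (86 pts), Leclerc→Data role (99 pts), Rivera→Lead role (35 pts) — total 99+86+99+35 = 319 pts.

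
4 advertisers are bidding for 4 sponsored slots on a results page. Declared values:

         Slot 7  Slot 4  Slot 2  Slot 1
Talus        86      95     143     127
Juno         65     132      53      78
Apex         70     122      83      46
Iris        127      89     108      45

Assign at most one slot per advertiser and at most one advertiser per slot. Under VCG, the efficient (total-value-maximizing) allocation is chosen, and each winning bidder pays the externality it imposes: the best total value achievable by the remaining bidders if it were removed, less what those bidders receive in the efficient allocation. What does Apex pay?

Efficient allocation: Talus→Slot 2 ($143), Juno→Slot 1 ($78), Apex→Slot 4 ($122), Iris→Slot 7 ($127); total welfare W = $470.
Apex receives Slot 4 at value $122, so the others get W − 122 = $348.
Without Apex: best allocation of the remaining 3 bidders over all 4 slots is Talus→Slot 2 ($143), Juno→Slot 4 ($132), Iris→Slot 7 ($127), total $402.
VCG payment = (others' best without Apex) − (others' welfare with Apex) = 402 − 348 = $54.

Apex pays $54.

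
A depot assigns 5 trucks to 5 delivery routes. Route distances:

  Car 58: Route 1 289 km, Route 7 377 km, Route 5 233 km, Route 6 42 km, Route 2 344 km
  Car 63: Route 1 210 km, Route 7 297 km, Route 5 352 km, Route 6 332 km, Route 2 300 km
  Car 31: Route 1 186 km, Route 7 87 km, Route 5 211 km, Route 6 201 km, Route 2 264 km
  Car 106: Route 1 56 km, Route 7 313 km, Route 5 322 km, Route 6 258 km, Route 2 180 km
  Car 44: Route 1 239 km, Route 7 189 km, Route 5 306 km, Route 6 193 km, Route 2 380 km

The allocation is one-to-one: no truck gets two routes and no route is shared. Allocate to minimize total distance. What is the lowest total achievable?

Optimal: Car 58→Route 6 (42 km), Car 63→Route 2 (300 km), Car 31→Route 7 (87 km), Car 106→Route 1 (56 km), Car 44→Route 5 (306 km) — total 42+300+87+56+306 = 791 km.
Row-greedy (each truck in turn takes its cheapest remaining route) gives 825 km, worse by 34.
Swapping Car 31↔Car 106 (Car 31→Route 1 186 km, Car 106→Route 7 313 km) adds 356.
Every other assignment is strictly worse.

Minimum total: 791 km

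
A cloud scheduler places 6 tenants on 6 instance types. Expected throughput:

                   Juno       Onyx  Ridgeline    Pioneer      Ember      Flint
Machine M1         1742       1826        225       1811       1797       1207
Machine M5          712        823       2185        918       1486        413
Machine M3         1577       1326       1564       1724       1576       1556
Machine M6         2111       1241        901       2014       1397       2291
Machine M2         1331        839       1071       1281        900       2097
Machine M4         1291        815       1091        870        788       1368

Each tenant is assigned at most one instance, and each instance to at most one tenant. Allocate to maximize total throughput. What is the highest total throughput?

Optimal: Juno→Machine M4 (1291 ops/s), Onyx→Machine M1 (1826 ops/s), Ridgeline→Machine M5 (2185 ops/s), Pioneer→Machine M6 (2014 ops/s), Ember→Machine M3 (1576 ops/s), Flint→Machine M2 (2097 ops/s) — total 1291+1826+2185+2014+1576+2097 = 10989 ops/s.
Column-greedy (each instance in turn goes to its best remaining tenant) gives 10145 ops/s, worse by 844.
Next-best assignment: Juno→Machine M6, Onyx→Machine M1, Ridgeline→Machine M5, Pioneer→Machine M3, Ember→Machine M4, Flint→Machine M2 = 10731 ops/s.

Maximum total: 10989 ops/s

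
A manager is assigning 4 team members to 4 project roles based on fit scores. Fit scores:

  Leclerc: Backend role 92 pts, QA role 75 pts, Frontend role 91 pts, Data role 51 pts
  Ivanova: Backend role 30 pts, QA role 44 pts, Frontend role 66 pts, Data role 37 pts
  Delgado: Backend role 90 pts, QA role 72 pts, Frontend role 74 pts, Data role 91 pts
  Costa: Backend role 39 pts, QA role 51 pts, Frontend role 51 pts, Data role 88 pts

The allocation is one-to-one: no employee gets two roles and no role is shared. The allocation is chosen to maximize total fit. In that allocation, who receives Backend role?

This is a one-to-one assignment (maximum-weight bipartite matching).
Optimal: Leclerc→QA role (75 pts), Ivanova→Frontend role (66 pts), Delgado→Backend role (90 pts), Costa→Data role (88 pts) — total 75+66+90+88 = 319 pts.
Max-entry greedy (repeatedly take the single best remaining cell) gives 300 pts, worse by 19.
Swapping Delgado↔Costa (Delgado→Data role 91 pts, Costa→Backend role 39 pts) loses 48.
Every other assignment is strictly worse.
Delgado's own top role is Data role (91 pts), but forcing Delgado→Data role and reassigning the rest optimally gives only 300 pts — worse by 19.

Delgado receives Backend role.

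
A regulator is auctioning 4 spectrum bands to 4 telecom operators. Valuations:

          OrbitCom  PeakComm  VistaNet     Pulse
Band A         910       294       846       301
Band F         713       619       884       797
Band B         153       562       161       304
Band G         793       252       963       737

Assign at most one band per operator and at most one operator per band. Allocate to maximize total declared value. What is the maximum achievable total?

Max total: $3232M

Optimal: OrbitCom→Band A ($910M), PeakComm→Band B ($562M), VistaNet→Band G ($963M), Pulse→Band F ($797M) — total 910+562+963+797 = $3232M.
Column-greedy (each band in turn goes to its best remaining operator) gives $3093M, worse by 139.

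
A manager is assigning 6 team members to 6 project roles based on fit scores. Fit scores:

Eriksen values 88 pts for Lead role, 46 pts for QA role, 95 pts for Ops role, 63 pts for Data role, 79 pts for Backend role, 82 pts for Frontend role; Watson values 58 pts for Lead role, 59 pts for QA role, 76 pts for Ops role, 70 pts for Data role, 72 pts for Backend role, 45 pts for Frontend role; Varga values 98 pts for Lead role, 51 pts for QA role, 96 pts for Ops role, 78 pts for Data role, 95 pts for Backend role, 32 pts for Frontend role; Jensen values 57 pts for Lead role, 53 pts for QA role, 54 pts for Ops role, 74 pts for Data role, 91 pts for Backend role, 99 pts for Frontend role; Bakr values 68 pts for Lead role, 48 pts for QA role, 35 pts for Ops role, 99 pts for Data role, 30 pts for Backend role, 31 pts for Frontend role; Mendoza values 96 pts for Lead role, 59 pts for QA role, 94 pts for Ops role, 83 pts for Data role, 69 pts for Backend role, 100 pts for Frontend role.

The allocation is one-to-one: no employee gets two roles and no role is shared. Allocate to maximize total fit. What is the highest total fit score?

Optimal: Eriksen→Ops role (95 pts), Watson→QA role (59 pts), Varga→Backend role (95 pts), Jensen→Frontend role (99 pts), Bakr→Data role (99 pts), Mendoza→Lead role (96 pts) — total 95+59+95+99+99+96 = 543 pts.
Row-greedy (each employee in turn takes its best remaining role) gives 522 pts, worse by 21.

Max total: 543 pts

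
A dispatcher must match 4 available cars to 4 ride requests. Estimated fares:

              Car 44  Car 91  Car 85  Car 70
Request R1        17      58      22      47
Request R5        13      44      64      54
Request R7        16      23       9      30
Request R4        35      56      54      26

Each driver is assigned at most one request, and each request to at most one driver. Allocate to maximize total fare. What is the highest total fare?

Maximum total: $187

Optimal: Car 44→Request R4 ($35), Car 91→Request R1 ($58), Car 85→Request R5 ($64), Car 70→Request R7 ($30) — total 35+58+64+30 = $187.
Next-best assignment: Car 44→Request R7, Car 91→Request R4, Car 85→Request R5, Car 70→Request R1 = $183.
Swapping Car 70↔Car 85 (Car 70→Request R5 $54, Car 85→Request R7 $9) loses 31.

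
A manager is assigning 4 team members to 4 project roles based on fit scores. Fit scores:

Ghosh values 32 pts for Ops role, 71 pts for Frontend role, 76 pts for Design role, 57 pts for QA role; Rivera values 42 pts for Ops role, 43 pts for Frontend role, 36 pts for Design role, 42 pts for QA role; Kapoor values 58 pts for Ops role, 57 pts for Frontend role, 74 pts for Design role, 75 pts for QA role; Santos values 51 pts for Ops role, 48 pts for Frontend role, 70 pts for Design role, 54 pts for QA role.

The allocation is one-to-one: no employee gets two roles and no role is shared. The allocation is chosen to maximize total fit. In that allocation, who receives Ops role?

Rivera receives Ops role.

Optimal: Ghosh→Frontend role (71 pts), Rivera→Ops role (42 pts), Kapoor→QA role (75 pts), Santos→Design role (70 pts) — total 71+42+75+70 = 258 pts.
Column-greedy (each role in turn goes to its best remaining employee) gives 241 pts, worse by 17.
Next-best assignment: Ghosh→Design role, Rivera→Frontend role, Kapoor→QA role, Santos→Ops role = 245 pts.
No other one-to-one assignment exceeds 258 pts.
Rivera's own top role is Frontend role (43 pts), but forcing Rivera→Frontend role and reassigning the rest optimally gives only 245 pts — worse by 13.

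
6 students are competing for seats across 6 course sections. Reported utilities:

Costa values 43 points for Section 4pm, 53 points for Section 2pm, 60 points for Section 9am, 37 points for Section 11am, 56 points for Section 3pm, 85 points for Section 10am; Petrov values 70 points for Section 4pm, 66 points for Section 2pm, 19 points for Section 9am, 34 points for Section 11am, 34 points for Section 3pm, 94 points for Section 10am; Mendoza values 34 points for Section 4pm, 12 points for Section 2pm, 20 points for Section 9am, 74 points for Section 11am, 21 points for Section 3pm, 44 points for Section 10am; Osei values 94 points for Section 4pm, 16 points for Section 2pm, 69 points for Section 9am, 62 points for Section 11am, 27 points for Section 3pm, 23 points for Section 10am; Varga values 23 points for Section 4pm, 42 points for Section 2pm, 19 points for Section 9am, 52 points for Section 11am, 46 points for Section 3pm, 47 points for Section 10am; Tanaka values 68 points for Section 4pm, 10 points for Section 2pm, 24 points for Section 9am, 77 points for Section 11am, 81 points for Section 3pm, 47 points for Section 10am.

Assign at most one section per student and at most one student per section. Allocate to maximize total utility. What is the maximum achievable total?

Max total: 445 points

Optimal: Costa→Section 9am (60 points), Petrov→Section 10am (94 points), Mendoza→Section 11am (74 points), Osei→Section 4pm (94 points), Varga→Section 2pm (42 points), Tanaka→Section 3pm (81 points) — total 60+94+74+94+42+81 = 445 points.
Row-greedy (each student in turn takes its best remaining section) gives 354 points, worse by 91.
Next-best assignment: Costa→Section 9am, Petrov→Section 2pm, Mendoza→Section 11am, Osei→Section 4pm, Varga→Section 10am, Tanaka→Section 3pm = 422 points.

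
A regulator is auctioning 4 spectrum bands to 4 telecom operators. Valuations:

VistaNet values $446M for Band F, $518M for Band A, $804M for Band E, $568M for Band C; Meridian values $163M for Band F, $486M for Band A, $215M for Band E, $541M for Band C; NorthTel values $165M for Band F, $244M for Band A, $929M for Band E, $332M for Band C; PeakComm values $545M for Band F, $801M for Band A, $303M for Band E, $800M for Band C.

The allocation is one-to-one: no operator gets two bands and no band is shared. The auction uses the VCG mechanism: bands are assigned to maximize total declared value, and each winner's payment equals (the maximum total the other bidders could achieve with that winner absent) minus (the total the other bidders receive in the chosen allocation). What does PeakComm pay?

PeakComm pays $72M.

Efficient allocation: VistaNet→Band F ($446M), Meridian→Band C ($541M), NorthTel→Band E ($929M), PeakComm→Band A ($801M); total welfare W = $2717M.
PeakComm receives Band A at value $801M, so the others get W − 801 = $1916M.
Without PeakComm: best allocation of the remaining 3 bidders over all 4 bands is VistaNet→Band A ($518M), Meridian→Band C ($541M), NorthTel→Band E ($929M), total $1988M.
VCG payment = (others' best without PeakComm) − (others' welfare with PeakComm) = 1988 − 1916 = $72M.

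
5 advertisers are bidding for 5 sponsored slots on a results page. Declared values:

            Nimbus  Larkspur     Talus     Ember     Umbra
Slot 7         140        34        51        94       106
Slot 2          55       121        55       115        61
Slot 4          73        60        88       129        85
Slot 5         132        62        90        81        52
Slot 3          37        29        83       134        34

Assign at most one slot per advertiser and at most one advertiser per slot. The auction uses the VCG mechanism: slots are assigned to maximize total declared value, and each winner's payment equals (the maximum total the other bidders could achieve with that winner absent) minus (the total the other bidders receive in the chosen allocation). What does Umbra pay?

Efficient allocation: Nimbus→Slot 5 ($132), Larkspur→Slot 2 ($121), Talus→Slot 4 ($88), Ember→Slot 3 ($134), Umbra→Slot 7 ($106); total welfare W = $581.
Umbra receives Slot 7 at value $106, so the others get W − 106 = $475.
Without Umbra: best allocation of the remaining 4 bidders over all 5 slots is Nimbus→Slot 7 ($140), Larkspur→Slot 2 ($121), Talus→Slot 5 ($90), Ember→Slot 3 ($134), total $485.
VCG payment = (others' best without Umbra) − (others' welfare with Umbra) = 485 − 475 = $10.

Umbra pays $10.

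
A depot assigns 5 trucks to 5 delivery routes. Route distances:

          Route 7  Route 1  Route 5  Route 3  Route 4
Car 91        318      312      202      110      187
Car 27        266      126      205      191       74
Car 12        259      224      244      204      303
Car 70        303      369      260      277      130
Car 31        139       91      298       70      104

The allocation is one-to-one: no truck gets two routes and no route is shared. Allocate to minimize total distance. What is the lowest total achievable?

Min total: 749 km

Optimal: Car 91→Route 3 (110 km), Car 27→Route 1 (126 km), Car 12→Route 5 (244 km), Car 70→Route 4 (130 km), Car 31→Route 7 (139 km) — total 110+126+244+130+139 = 749 km.
No other one-to-one assignment undercuts 749 km.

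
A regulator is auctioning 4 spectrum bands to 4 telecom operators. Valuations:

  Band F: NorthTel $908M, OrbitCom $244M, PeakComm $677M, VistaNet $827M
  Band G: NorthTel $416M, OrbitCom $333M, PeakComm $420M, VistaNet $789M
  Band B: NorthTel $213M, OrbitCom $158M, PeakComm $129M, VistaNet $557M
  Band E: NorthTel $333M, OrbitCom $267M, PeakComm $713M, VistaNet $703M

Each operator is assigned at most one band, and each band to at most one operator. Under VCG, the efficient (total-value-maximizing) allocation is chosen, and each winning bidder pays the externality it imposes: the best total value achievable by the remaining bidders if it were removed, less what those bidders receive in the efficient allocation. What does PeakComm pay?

Efficient allocation: NorthTel→Band F ($908M), OrbitCom→Band B ($158M), PeakComm→Band E ($713M), VistaNet→Band G ($789M); total welfare W = $2568M.
PeakComm receives Band E at value $713M, so the others get W − 713 = $1855M.
Without PeakComm: best allocation of the remaining 3 bidders over all 4 bands is NorthTel→Band F ($908M), OrbitCom→Band E ($267M), VistaNet→Band G ($789M), total $1964M.
VCG payment = (others' best without PeakComm) − (others' welfare with PeakComm) = 1964 − 1855 = $109M.

PeakComm pays $109M.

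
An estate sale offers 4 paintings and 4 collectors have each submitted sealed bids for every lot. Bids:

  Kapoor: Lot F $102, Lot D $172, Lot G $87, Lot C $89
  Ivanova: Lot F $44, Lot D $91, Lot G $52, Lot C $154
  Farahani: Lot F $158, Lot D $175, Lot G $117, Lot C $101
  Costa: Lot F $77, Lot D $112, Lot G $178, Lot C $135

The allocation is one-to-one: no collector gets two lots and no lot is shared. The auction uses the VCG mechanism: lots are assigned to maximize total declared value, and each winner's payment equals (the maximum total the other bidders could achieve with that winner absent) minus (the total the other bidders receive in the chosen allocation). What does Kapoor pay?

Efficient allocation: Kapoor→Lot D ($172), Ivanova→Lot C ($154), Farahani→Lot F ($158), Costa→Lot G ($178); total welfare W = $662.
Kapoor receives Lot D at value $172, so the others get W − 172 = $490.
Without Kapoor: best allocation of the remaining 3 bidders over all 4 lots is Ivanova→Lot C ($154), Farahani→Lot D ($175), Costa→Lot G ($178), total $507.
VCG payment = (others' best without Kapoor) − (others' welfare with Kapoor) = 507 − 490 = $17.

Kapoor pays $17.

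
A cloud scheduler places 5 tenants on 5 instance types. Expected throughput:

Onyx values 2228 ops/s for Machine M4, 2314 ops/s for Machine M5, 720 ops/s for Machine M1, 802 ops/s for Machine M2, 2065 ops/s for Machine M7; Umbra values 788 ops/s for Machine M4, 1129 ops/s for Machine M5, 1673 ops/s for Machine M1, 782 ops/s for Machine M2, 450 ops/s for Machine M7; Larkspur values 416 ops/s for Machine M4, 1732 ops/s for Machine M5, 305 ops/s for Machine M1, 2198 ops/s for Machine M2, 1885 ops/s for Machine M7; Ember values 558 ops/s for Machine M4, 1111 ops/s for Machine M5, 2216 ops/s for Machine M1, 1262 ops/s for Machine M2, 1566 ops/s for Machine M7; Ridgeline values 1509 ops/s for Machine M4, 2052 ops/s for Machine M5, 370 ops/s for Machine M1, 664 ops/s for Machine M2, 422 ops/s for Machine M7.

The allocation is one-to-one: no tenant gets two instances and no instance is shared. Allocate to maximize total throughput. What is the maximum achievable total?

Maximum total: 9717 ops/s

Optimal: Onyx→Machine M4 (2228 ops/s), Umbra→Machine M1 (1673 ops/s), Larkspur→Machine M2 (2198 ops/s), Ember→Machine M7 (1566 ops/s), Ridgeline→Machine M5 (2052 ops/s) — total 2228+1673+2198+1566+2052 = 9717 ops/s.
Next-best assignment: Onyx→Machine M7, Umbra→Machine M4, Larkspur→Machine M2, Ember→Machine M1, Ridgeline→Machine M5 = 9319 ops/s.
Swapping Onyx↔Ember (Onyx→Machine M7 2065 ops/s, Ember→Machine M4 558 ops/s) loses 1171.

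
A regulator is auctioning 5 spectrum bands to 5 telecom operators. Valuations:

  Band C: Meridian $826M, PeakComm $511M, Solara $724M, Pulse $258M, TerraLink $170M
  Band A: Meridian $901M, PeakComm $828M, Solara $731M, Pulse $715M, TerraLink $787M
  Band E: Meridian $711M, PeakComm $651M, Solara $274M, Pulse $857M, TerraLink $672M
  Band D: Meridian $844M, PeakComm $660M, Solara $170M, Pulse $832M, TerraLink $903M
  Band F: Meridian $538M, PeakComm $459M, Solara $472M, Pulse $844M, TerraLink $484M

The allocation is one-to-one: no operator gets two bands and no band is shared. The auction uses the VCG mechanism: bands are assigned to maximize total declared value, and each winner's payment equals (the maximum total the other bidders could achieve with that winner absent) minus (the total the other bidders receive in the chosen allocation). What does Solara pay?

Solara pays $115M.

Efficient allocation: Meridian→Band A ($901M), PeakComm→Band E ($651M), Solara→Band C ($724M), Pulse→Band F ($844M), TerraLink→Band D ($903M); total welfare W = $4023M.
Solara receives Band C at value $724M, so the others get W − 724 = $3299M.
Without Solara: best allocation of the remaining 4 bidders over all 5 bands is Meridian→Band C ($826M), PeakComm→Band A ($828M), Pulse→Band E ($857M), TerraLink→Band D ($903M), total $3414M.
VCG payment = (others' best without Solara) − (others' welfare with Solara) = 3414 − 3299 = $115M.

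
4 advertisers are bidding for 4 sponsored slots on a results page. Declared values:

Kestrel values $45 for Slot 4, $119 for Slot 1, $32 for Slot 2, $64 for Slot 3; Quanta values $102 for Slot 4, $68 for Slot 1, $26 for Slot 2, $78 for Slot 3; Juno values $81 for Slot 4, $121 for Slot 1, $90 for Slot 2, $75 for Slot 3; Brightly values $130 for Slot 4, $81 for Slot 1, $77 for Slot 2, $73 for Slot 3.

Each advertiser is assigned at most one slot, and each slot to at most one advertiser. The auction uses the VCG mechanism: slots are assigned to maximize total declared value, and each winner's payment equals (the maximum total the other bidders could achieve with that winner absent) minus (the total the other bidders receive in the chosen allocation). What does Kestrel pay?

Efficient allocation: Kestrel→Slot 1 ($119), Quanta→Slot 3 ($78), Juno→Slot 2 ($90), Brightly→Slot 4 ($130); total welfare W = $417.
Kestrel receives Slot 1 at value $119, so the others get W − 119 = $298.
Without Kestrel: best allocation of the remaining 3 bidders over all 4 slots is Quanta→Slot 3 ($78), Juno→Slot 1 ($121), Brightly→Slot 4 ($130), total $329.
VCG payment = (others' best without Kestrel) − (others' welfare with Kestrel) = 329 − 298 = $31.

Kestrel pays $31.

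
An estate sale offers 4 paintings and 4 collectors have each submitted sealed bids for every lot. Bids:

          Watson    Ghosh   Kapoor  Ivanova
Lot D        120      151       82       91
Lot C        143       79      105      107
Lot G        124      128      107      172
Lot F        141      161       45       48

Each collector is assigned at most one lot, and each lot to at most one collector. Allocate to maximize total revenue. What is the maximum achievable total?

Maximum total: $569

Optimal: Watson→Lot F ($141), Ghosh→Lot D ($151), Kapoor→Lot C ($105), Ivanova→Lot G ($172) — total 141+151+105+172 = $569.
Row-greedy (each collector in turn takes its best remaining lot) gives $502, worse by 67.
Next-best assignment: Watson→Lot D, Ghosh→Lot F, Kapoor→Lot C, Ivanova→Lot G = $558.
Checked against all permutations: $569 is optimal.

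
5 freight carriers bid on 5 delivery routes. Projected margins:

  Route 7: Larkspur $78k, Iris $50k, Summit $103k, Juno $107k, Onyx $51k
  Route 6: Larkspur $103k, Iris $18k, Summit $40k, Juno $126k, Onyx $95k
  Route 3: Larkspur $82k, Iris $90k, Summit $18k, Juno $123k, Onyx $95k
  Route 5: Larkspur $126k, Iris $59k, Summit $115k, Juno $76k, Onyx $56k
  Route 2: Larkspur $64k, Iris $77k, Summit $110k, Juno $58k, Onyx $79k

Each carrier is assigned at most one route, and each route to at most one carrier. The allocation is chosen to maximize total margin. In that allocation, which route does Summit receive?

Summit receives Route 2.

Optimal: Larkspur→Route 5 ($126k), Iris→Route 3 ($90k), Summit→Route 2 ($110k), Juno→Route 7 ($107k), Onyx→Route 6 ($95k) — total 126+90+110+107+95 = $528k.
Column-greedy (each route in turn goes to its best remaining carrier) gives $497k, worse by 31.
Next-best assignment: Larkspur→Route 5, Iris→Route 2, Summit→Route 7, Juno→Route 6, Onyx→Route 3 = $527k.
Swapping Juno↔Onyx (Juno→Route 6 $126k, Onyx→Route 7 $51k) loses 25.
Summit's own top route is Route 5 ($115k), but forcing Summit→Route 5 and reassigning the rest optimally gives only $497k — worse by 31.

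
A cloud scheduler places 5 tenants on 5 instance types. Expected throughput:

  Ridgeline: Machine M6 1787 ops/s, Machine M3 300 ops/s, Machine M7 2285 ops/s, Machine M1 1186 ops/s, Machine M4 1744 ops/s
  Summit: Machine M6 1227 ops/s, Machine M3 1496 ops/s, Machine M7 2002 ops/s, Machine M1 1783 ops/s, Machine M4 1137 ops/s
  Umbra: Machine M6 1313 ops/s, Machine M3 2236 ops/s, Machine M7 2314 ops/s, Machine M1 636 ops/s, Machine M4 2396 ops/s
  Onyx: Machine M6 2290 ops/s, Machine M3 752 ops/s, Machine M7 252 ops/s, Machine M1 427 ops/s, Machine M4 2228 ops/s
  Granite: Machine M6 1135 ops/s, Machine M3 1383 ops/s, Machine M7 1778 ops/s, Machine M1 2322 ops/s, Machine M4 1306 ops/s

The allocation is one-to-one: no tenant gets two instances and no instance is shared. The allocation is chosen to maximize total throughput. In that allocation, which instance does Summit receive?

Summit receives Machine M3.

Optimal: Ridgeline→Machine M7 (2285 ops/s), Summit→Machine M3 (1496 ops/s), Umbra→Machine M4 (2396 ops/s), Onyx→Machine M6 (2290 ops/s), Granite→Machine M1 (2322 ops/s) — total 2285+1496+2396+2290+2322 = 10789 ops/s.
Column-greedy (each instance in turn goes to its best remaining tenant) gives 10270 ops/s, worse by 519.
Next-best assignment: Ridgeline→Machine M4, Summit→Machine M7, Umbra→Machine M3, Onyx→Machine M6, Granite→Machine M1 = 10594 ops/s.
No other one-to-one assignment exceeds 10789 ops/s.
Summit's own top instance is Machine M7 (2002 ops/s), but forcing Summit→Machine M7 and reassigning the rest optimally gives only 10594 ops/s — worse by 195.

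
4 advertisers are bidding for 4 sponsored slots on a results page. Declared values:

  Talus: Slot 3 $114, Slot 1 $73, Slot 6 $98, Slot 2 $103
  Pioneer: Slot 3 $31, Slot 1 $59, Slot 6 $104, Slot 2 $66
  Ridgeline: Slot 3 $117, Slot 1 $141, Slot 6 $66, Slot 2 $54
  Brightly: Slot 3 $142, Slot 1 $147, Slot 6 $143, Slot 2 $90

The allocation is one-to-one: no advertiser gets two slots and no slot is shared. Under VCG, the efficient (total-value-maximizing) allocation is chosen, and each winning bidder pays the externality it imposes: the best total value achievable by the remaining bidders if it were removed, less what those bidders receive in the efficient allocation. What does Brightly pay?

Efficient allocation: Talus→Slot 2 ($103), Pioneer→Slot 6 ($104), Ridgeline→Slot 1 ($141), Brightly→Slot 3 ($142); total welfare W = $490.
Brightly receives Slot 3 at value $142, so the others get W − 142 = $348.
Without Brightly: best allocation of the remaining 3 bidders over all 4 slots is Talus→Slot 3 ($114), Pioneer→Slot 6 ($104), Ridgeline→Slot 1 ($141), total $359.
VCG payment = (others' best without Brightly) − (others' welfare with Brightly) = 359 − 348 = $11.

Brightly pays $11.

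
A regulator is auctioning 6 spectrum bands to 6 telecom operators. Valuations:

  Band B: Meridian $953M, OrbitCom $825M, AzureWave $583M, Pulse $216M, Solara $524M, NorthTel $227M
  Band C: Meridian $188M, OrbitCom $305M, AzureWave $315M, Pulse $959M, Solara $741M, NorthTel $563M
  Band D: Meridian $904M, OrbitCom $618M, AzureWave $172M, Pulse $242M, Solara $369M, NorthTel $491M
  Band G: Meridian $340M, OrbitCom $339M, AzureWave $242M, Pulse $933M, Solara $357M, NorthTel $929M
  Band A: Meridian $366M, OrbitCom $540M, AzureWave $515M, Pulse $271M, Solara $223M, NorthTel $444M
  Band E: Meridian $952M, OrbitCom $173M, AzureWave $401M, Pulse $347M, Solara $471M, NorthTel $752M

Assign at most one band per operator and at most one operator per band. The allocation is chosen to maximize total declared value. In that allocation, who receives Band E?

NorthTel receives Band E.

This is a one-to-one assignment (maximum-weight bipartite matching).
Optimal: Meridian→Band D ($904M), OrbitCom→Band B ($825M), AzureWave→Band A ($515M), Pulse→Band G ($933M), Solara→Band C ($741M), NorthTel→Band E ($752M) — total 904+825+515+933+741+752 = $4670M.
Column-greedy (each band in turn goes to its best remaining operator) gives $4445M, worse by 225.
Swapping Meridian↔NorthTel (Meridian→Band E $952M, NorthTel→Band D $491M) loses 213.
NorthTel's own top band is Band G ($929M), but forcing NorthTel→Band G and reassigning the rest optimally gives only $4603M — worse by 67.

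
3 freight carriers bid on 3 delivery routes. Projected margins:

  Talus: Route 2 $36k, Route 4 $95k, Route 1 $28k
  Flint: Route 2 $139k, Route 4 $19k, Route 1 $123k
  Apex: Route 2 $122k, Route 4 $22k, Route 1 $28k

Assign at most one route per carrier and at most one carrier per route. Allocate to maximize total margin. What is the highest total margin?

Optimal: Talus→Route 4 ($95k), Flint→Route 1 ($123k), Apex→Route 2 ($122k) — total 95+123+122 = $340k.
Row-greedy (each carrier in turn takes its best remaining route) gives $262k, worse by 78.
Next-best assignment: Talus→Route 4, Flint→Route 2, Apex→Route 1 = $262k.
Every other assignment is strictly worse.

Maximum total: $340k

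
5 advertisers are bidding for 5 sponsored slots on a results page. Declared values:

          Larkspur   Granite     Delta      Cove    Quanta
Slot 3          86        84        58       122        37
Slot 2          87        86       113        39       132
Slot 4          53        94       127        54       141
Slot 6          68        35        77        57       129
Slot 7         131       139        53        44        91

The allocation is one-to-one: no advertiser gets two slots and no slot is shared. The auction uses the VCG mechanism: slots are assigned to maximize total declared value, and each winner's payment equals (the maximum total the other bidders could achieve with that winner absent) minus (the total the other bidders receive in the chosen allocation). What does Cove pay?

Cove pays $2.

Efficient allocation: Larkspur→Slot 2 ($87), Granite→Slot 7 ($139), Delta→Slot 4 ($127), Cove→Slot 3 ($122), Quanta→Slot 6 ($129); total welfare W = $604.
Cove receives Slot 3 at value $122, so the others get W − 122 = $482.
Without Cove: best allocation of the remaining 4 bidders over all 5 slots is Larkspur→Slot 3 ($86), Granite→Slot 7 ($139), Delta→Slot 4 ($127), Quanta→Slot 2 ($132), total $484.
VCG payment = (others' best without Cove) − (others' welfare with Cove) = 484 − 482 = $2.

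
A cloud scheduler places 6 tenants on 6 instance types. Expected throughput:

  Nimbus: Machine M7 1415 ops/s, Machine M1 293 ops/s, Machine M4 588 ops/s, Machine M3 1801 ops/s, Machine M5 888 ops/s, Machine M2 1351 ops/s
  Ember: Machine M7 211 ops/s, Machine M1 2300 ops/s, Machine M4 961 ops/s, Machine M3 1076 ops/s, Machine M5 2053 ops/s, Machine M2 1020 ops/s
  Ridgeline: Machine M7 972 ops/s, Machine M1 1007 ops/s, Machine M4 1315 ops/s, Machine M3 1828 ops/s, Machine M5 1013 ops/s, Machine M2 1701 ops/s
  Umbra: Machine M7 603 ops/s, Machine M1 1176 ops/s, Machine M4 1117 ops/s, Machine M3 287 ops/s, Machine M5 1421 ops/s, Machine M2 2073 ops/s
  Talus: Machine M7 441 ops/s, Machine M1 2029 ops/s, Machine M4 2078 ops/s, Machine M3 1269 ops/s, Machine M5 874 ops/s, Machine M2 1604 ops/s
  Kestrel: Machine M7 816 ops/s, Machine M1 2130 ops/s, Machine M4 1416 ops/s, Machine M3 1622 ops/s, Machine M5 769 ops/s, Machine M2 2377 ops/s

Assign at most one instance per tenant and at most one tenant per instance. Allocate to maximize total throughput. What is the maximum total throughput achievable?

Maximum total: 11577 ops/s

Optimal: Nimbus→Machine M7 (1415 ops/s), Ember→Machine M5 (2053 ops/s), Ridgeline→Machine M3 (1828 ops/s), Umbra→Machine M2 (2073 ops/s), Talus→Machine M4 (2078 ops/s), Kestrel→Machine M1 (2130 ops/s) — total 1415+2053+1828+2073+2078+2130 = 11577 ops/s.
Column-greedy (each instance in turn goes to its best remaining tenant) gives 11419 ops/s, worse by 158.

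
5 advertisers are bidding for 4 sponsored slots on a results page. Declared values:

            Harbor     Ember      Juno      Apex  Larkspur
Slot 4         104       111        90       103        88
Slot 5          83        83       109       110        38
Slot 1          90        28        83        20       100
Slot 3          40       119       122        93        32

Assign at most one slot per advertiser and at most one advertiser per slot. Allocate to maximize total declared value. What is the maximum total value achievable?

Optimal: Ember→Slot 4 ($111), Apex→Slot 5 ($110), Larkspur→Slot 1 ($100), Juno→Slot 3 ($122) — total 111+110+100+122 = $443.
Next-best assignment: Harbor→Slot 4, Apex→Slot 5, Larkspur→Slot 1, Juno→Slot 3 = $436.
Checked against all permutations: $443 is optimal.

Maximum total: $443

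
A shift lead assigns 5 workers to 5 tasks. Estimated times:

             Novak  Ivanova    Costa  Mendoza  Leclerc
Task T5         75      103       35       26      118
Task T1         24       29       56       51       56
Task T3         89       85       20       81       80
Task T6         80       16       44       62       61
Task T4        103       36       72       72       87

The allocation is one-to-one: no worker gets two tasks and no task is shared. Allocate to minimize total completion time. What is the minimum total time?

Treat this as an assignment problem: match each worker to one task.
Optimal: Novak→Task T1 (24 min), Ivanova→Task T4 (36 min), Costa→Task T3 (20 min), Mendoza→Task T5 (26 min), Leclerc→Task T6 (61 min) — total 24+36+20+26+61 = 167 min.
Min-entry greedy (repeatedly take the single cheapest remaining cell) gives 173 min, worse by 6.
Every other assignment is strictly worse.

Min total: 167 min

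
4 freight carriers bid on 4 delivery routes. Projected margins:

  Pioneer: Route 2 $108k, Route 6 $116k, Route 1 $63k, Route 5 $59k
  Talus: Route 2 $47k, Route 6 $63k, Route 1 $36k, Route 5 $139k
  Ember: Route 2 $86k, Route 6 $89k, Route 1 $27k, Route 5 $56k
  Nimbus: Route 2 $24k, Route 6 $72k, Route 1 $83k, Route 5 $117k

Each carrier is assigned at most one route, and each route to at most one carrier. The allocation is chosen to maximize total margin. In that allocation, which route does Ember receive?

Ember receives Route 2.

Optimal: Pioneer→Route 6 ($116k), Talus→Route 5 ($139k), Ember→Route 2 ($86k), Nimbus→Route 1 ($83k) — total 116+139+86+83 = $424k.
Column-greedy (each route in turn goes to its best remaining carrier) gives $419k, worse by 5.
Next-best assignment: Pioneer→Route 2, Talus→Route 5, Ember→Route 6, Nimbus→Route 1 = $419k.
Swapping Talus↔Nimbus (Talus→Route 1 $36k, Nimbus→Route 5 $117k) loses 69.
Checked against all permutations: $424k is optimal.
Ember's own top route is Route 6 ($89k), but forcing Ember→Route 6 and reassigning the rest optimally gives only $419k — worse by 5.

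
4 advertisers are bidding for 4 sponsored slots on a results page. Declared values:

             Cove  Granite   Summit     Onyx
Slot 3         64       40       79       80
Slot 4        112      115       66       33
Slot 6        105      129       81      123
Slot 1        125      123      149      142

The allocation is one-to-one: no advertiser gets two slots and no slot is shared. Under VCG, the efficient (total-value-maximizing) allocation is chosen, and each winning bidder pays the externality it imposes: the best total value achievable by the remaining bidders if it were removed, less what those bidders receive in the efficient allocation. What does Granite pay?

Granite pays $43.

Efficient allocation: Cove→Slot 4 ($112), Granite→Slot 6 ($129), Summit→Slot 1 ($149), Onyx→Slot 3 ($80); total welfare W = $470.
Granite receives Slot 6 at value $129, so the others get W − 129 = $341.
Without Granite: best allocation of the remaining 3 bidders over all 4 slots is Cove→Slot 4 ($112), Summit→Slot 1 ($149), Onyx→Slot 6 ($123), total $384.
VCG payment = (others' best without Granite) − (others' welfare with Granite) = 384 − 341 = $43.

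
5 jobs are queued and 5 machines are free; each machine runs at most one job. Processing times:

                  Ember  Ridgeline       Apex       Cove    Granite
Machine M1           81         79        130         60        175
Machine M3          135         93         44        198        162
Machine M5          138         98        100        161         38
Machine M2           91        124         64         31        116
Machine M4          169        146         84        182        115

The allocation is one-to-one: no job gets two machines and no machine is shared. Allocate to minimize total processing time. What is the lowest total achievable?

Min total: 327 min

Optimal: Ember→Machine M1 (81 min), Ridgeline→Machine M3 (93 min), Apex→Machine M4 (84 min), Cove→Machine M2 (31 min), Granite→Machine M5 (38 min) — total 81+93+84+31+38 = 327 min.
Row-greedy (each job in turn takes its cheapest remaining machine) gives 514 min, worse by 187.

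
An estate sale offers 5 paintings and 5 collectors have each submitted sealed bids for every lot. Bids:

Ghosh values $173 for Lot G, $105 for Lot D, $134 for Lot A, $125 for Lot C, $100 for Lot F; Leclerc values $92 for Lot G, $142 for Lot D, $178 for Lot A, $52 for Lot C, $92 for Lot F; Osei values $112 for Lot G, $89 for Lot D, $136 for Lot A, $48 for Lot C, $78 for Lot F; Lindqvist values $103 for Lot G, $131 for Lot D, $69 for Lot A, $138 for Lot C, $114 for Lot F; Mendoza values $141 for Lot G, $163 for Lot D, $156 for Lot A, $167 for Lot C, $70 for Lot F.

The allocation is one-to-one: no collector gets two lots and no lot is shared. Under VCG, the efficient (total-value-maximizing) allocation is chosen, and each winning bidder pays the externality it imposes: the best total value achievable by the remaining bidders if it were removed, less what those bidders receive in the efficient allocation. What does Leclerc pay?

Leclerc pays $20.

Efficient allocation: Ghosh→Lot G ($173), Leclerc→Lot D ($142), Osei→Lot A ($136), Lindqvist→Lot F ($114), Mendoza→Lot C ($167); total welfare W = $732.
Leclerc receives Lot D at value $142, so the others get W − 142 = $590.
Without Leclerc: best allocation of the remaining 4 bidders over all 5 lots is Ghosh→Lot G ($173), Osei→Lot A ($136), Lindqvist→Lot C ($138), Mendoza→Lot D ($163), total $610.
VCG payment = (others' best without Leclerc) − (others' welfare with Leclerc) = 610 − 590 = $20.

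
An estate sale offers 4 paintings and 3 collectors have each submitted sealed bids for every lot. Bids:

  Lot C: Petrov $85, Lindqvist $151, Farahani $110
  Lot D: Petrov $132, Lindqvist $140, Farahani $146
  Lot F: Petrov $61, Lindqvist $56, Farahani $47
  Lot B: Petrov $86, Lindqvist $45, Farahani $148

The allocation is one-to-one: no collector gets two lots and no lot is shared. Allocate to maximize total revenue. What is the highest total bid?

Max total: $431

Treat this as an assignment problem: match each collector to one lot.
Optimal: Petrov→Lot D ($132), Lindqvist→Lot C ($151), Farahani→Lot B ($148) — total 132+151+148 = $431.
Column-greedy (each lot in turn goes to its best remaining collector) gives $358, worse by 73.
Next-best assignment: Petrov→Lot B, Lindqvist→Lot C, Farahani→Lot D = $383.
Swapping Petrov↔Farahani (Petrov→Lot B $86, Farahani→Lot D $146) loses 48.
Checked against all permutations: $431 is optimal.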